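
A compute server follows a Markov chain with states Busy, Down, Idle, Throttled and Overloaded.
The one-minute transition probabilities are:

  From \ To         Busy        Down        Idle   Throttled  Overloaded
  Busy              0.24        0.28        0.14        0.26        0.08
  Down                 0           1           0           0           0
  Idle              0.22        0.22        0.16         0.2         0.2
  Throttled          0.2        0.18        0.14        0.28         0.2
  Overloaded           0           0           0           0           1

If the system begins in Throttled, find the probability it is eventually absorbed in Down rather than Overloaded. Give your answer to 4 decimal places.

0.5422

Let h(s) be the probability of absorption at Down starting from transient state s. Then h(Down) = 1 and h(Overloaded) = 0. By first-step analysis:
h(Busy) = 0.24·h(Busy) + 0.28·1 + 0.14·h(Idle) + 0.26·h(Throttled) + 0.08·0
h(Idle) = 0.22·h(Busy) + 0.22·1 + 0.16·h(Idle) + 0.2·h(Throttled) + 0.2·0
h(Throttled) = 0.2·h(Busy) + 0.18·1 + 0.14·h(Idle) + 0.28·h(Throttled) + 0.2·0
Solving: h(Busy) = 0.6577, h(Idle) = 0.5632, h(Throttled) = 0.5422.
Starting from Throttled, the probability is 0.5422.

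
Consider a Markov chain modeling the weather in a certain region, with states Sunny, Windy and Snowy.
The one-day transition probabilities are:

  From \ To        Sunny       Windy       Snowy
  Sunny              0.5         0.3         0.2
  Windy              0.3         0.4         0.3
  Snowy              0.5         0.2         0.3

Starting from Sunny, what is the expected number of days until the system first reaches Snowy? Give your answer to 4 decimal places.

4.2857

Let t(s) be the expected number of days to first reach Snowy from state s, with t(Snowy) = 0. Conditioning on the first day:
t(Sunny) = 1 + 0.5·t(Sunny) + 0.3·t(Windy)
t(Windy) = 1 + 0.3·t(Sunny) + 0.4·t(Windy)
Solving: t(Sunny) = 4.2857, t(Windy) = 3.8095.
Expected days from Sunny to Snowy: 4.2857.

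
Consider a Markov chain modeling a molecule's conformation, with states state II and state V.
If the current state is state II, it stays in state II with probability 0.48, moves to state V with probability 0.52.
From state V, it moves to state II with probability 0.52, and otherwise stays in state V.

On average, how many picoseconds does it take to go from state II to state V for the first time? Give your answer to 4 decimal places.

Let t(s) be the expected number of picoseconds to first reach state V from state s, with t(state V) = 0. Conditioning on the first picosecond:
t(state II) = 1 + 0.48·t(state II)
Solving: t(state II) = 1.9231.
Expected picoseconds from state II to state V: 1.9231.

1.9231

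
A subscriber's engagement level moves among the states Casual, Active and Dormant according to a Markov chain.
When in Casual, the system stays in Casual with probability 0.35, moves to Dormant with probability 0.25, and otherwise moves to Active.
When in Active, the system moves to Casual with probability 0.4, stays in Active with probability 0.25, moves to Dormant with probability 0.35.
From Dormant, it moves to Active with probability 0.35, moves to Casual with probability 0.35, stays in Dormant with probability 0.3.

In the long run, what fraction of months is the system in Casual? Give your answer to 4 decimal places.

0.3667

Let the stationary distribution be π with π = πP and π_1 + π_2 + π_3 = 1.
π_1 = 0.35·π_1 + 0.4·π_2 + 0.35·π_3
π_2 = 0.4·π_1 + 0.25·π_2 + 0.35·π_3
Solving with the normalization constraint gives π = (0.3667, 0.3349, 0.2984).
So the stationary probability of Casual is 0.3667.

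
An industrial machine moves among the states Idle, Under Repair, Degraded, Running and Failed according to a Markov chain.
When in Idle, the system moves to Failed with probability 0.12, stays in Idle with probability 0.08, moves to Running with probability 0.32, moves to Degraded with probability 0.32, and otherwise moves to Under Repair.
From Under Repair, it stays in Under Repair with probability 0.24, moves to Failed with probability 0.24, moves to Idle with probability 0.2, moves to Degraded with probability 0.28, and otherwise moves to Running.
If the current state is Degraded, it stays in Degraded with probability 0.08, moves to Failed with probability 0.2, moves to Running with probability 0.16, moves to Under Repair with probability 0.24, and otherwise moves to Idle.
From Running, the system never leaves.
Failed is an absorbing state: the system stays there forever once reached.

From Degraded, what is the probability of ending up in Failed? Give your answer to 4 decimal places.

0.5257

Let h(s) be the probability of absorption at Failed starting from transient state s. Then h(Failed) = 1 and h(Running) = 0. By first-step analysis:
h(Idle) = 0.08·h(Idle) + 0.16·h(Under Repair) + 0.32·h(Degraded) + 0.32·0 + 0.12·1
h(Under Repair) = 0.2·h(Idle) + 0.24·h(Under Repair) + 0.28·h(Degraded) + 0.04·0 + 0.24·1
h(Degraded) = 0.32·h(Idle) + 0.24·h(Under Repair) + 0.08·h(Degraded) + 0.16·0 + 0.2·1
Solving: h(Idle) = 0.4212, h(Under Repair) = 0.6203, h(Degraded) = 0.5257.
Starting from Degraded, the probability is 0.5257.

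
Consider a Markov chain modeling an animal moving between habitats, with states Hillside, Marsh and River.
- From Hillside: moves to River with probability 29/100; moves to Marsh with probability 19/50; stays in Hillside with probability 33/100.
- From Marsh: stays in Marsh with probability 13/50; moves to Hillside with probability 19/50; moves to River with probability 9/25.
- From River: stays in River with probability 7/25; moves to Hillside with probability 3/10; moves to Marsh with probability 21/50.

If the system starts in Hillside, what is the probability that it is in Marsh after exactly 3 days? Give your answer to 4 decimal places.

Propagate the distribution vector 3 days from Hillside.
After 0 days: (1.0000, 0.0000, 0.0000)
After 1 day: (0.3300, 0.3800, 0.2900)
After 2 days: (0.3403, 0.3460, 0.3137)
After 3 days: (0.3379, 0.3510, 0.3111)
P(in Marsh after 3 days) = 0.3510

0.3510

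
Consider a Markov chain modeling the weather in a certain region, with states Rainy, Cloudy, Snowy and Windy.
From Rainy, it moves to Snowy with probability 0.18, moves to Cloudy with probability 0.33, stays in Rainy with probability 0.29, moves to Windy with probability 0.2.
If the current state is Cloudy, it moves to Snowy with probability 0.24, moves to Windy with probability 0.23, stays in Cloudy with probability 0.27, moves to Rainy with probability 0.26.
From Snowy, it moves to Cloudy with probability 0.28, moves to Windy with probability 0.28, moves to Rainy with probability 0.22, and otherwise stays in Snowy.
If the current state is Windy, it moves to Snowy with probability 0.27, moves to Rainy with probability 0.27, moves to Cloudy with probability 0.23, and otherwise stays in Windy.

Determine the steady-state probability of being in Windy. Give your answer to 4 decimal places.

0.2335

Let the stationary distribution be π with π = πP and π_1 + π_2 + π_3 + π_4 = 1.
π_1 = 0.29·π_1 + 0.26·π_2 + 0.22·π_3 + 0.27·π_4
π_2 = 0.33·π_1 + 0.27·π_2 + 0.28·π_3 + 0.23·π_4
π_3 = 0.18·π_1 + 0.24·π_2 + 0.22·π_3 + 0.27·π_4
Solving with the normalization constraint gives π = (0.2611, 0.2786, 0.2268, 0.2335).
So the stationary probability of Windy is 0.2335.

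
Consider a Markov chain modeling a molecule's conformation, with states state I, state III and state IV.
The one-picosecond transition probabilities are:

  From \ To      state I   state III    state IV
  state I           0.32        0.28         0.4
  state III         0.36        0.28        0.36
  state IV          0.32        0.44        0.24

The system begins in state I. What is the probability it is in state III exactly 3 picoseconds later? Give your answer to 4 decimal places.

0.3320

Propagate the distribution vector 3 picoseconds from state I.
After 0 picoseconds: (1.0000, 0.0000, 0.0000)
After 1 picosecond: (0.3200, 0.2800, 0.4000)
After 2 picoseconds: (0.3312, 0.3440, 0.3248)
After 3 picoseconds: (0.3338, 0.3320, 0.3343)
P(in state III after 3 picoseconds) = 0.3320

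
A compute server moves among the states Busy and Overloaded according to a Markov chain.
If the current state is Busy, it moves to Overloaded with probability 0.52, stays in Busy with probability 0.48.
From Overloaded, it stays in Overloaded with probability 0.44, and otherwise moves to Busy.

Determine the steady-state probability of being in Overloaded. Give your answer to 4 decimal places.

0.4815

Let the stationary distribution be π with π = πP and π_1 + π_2 = 1.
π_1 = 0.48·π_1 + 0.56·π_2
Solving with the normalization constraint gives π = (0.5185, 0.4815).
So the stationary probability of Overloaded is 0.4815.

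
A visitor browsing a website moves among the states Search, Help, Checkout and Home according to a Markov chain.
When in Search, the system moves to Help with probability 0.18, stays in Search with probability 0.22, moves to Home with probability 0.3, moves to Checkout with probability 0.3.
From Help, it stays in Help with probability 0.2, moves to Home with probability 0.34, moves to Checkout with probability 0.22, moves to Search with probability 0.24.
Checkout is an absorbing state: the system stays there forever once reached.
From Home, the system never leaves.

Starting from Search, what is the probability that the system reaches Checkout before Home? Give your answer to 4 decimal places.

Let h(s) be the probability of absorption at Checkout starting from transient state s. Then h(Checkout) = 1 and h(Home) = 0. By first-step analysis:
h(Search) = 0.22·h(Search) + 0.18·h(Help) + 0.3·1 + 0.3·0
h(Help) = 0.24·h(Search) + 0.2·h(Help) + 0.22·1 + 0.34·0
Solving: h(Search) = 0.4814, h(Help) = 0.4194.
Starting from Search, the probability is 0.4814.

0.4814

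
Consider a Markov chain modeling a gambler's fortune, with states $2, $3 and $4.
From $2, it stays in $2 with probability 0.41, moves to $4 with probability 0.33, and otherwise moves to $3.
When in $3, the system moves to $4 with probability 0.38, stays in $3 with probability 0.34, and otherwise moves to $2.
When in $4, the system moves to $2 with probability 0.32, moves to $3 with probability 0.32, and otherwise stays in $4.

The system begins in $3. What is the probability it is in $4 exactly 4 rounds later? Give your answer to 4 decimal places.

0.3560

Propagate the distribution vector 4 rounds from $3.
After 0 rounds: (0.0000, 1.0000, 0.0000)
After 1 round: (0.2800, 0.3400, 0.3800)
After 2 rounds: (0.3316, 0.3100, 0.3584)
After 3 rounds: (0.3374, 0.3063, 0.3563)
After 4 rounds: (0.3381, 0.3059, 0.3560)
P(in $4 after 4 rounds) = 0.3560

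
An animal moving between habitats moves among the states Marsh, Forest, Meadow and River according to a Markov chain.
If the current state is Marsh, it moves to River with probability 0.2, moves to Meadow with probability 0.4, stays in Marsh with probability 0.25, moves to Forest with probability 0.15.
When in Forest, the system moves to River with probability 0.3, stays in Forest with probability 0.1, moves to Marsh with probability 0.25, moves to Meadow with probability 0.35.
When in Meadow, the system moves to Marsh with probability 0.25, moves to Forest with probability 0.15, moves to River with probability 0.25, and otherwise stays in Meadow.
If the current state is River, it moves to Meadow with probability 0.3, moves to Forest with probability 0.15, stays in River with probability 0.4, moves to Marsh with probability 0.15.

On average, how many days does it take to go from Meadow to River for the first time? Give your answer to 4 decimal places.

Let t(s) be the expected number of days to first reach River from state s, with t(River) = 0. Conditioning on the first day:
t(Marsh) = 1 + 0.25·t(Marsh) + 0.15·t(Forest) + 0.4·t(Meadow)
t(Forest) = 1 + 0.25·t(Marsh) + 0.1·t(Forest) + 0.35·t(Meadow)
t(Meadow) = 1 + 0.25·t(Marsh) + 0.15·t(Forest) + 0.35·t(Meadow)
Solving: t(Marsh) = 4.2920, t(Forest) = 3.8929, t(Meadow) = 4.0876.
Expected days from Meadow to River: 4.0876.

4.0876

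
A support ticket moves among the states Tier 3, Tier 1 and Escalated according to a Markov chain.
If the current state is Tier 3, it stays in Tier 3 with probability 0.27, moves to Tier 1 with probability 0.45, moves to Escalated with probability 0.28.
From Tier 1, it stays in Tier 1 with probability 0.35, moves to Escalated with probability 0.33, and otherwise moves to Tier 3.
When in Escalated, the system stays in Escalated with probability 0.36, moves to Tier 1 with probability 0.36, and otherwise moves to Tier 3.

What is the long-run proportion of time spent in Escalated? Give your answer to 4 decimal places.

0.3251

Let the stationary distribution be π with π = πP and π_1 + π_2 + π_3 = 1.
π_1 = 0.27·π_1 + 0.32·π_2 + 0.28·π_3
π_2 = 0.45·π_1 + 0.35·π_2 + 0.36·π_3
Solving with the normalization constraint gives π = (0.2924, 0.3825, 0.3251).
So the stationary probability of Escalated is 0.3251.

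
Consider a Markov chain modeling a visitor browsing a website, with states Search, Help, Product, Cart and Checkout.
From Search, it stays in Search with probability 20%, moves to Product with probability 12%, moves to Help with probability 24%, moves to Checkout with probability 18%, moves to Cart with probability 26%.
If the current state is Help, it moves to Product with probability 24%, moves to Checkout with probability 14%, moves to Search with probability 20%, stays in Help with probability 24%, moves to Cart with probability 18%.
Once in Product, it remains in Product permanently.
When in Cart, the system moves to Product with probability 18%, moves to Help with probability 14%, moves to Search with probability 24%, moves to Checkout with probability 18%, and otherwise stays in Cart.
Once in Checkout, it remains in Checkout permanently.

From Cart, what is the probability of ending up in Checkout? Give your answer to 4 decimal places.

Let h(s) be the probability of absorption at Checkout starting from transient state s. Then h(Checkout) = 1 and h(Product) = 0. By first-step analysis:
h(Search) = 0.2·h(Search) + 0.24·h(Help) + 0.12·0 + 0.26·h(Cart) + 0.18·1
h(Help) = 0.2·h(Search) + 0.24·h(Help) + 0.24·0 + 0.18·h(Cart) + 0.14·1
h(Cart) = 0.24·h(Search) + 0.14·h(Help) + 0.18·0 + 0.26·h(Cart) + 0.18·1
Solving: h(Search) = 0.5165, h(Help) = 0.4370, h(Cart) = 0.4934.
Starting from Cart, the probability is 0.4934.

0.4934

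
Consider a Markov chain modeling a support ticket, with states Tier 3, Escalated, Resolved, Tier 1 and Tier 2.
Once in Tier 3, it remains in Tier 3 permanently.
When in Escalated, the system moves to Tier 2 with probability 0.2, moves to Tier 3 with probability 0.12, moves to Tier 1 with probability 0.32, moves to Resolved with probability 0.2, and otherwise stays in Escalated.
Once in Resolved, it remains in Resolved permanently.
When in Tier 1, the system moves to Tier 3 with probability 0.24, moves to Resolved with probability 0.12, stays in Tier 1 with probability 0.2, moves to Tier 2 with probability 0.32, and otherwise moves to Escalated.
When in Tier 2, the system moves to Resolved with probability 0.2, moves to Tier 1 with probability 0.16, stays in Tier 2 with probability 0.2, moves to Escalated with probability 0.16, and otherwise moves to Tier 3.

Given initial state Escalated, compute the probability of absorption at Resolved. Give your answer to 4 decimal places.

Let h(s) be the probability of absorption at Resolved starting from transient state s. Then h(Resolved) = 1 and h(Tier 3) = 0. By first-step analysis:
h(Escalated) = 0.12·0 + 0.16·h(Escalated) + 0.2·1 + 0.32·h(Tier 1) + 0.2·h(Tier 2)
h(Tier 1) = 0.24·0 + 0.12·h(Escalated) + 0.12·1 + 0.2·h(Tier 1) + 0.32·h(Tier 2)
h(Tier 2) = 0.28·0 + 0.16·h(Escalated) + 0.2·1 + 0.16·h(Tier 1) + 0.2·h(Tier 2)
Solving: h(Escalated) = 0.4899, h(Tier 1) = 0.3942, h(Tier 2) = 0.4268.
Starting from Escalated, the probability is 0.4899.

0.4899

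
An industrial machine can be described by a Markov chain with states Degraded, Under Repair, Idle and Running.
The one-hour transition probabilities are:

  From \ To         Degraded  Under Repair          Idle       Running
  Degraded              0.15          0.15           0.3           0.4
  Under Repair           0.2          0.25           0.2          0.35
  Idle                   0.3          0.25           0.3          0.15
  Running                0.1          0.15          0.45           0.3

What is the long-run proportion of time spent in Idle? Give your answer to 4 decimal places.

Let the stationary distribution be π with π = πP and π_1 + π_2 + π_3 + π_4 = 1.
π_1 = 0.15·π_1 + 0.2·π_2 + 0.3·π_3 + 0.1·π_4
π_2 = 0.15·π_1 + 0.25·π_2 + 0.25·π_3 + 0.15·π_4
π_3 = 0.3·π_1 + 0.2·π_2 + 0.3·π_3 + 0.45·π_4
Solving with the normalization constraint gives π = (0.1944, 0.2024, 0.3219, 0.2813).
So the stationary probability of Idle is 0.3219.

0.3219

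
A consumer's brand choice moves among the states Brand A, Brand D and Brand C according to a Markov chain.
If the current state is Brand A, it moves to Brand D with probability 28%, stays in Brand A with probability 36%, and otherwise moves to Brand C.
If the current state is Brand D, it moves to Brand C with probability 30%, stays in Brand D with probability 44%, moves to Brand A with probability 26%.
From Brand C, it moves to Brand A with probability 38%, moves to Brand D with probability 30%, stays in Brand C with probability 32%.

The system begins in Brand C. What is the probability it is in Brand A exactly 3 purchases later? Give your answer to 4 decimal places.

0.3331

Propagate the distribution vector 3 purchases from Brand C.
After 0 purchases: (0.0000, 0.0000, 1.0000)
After 1 purchase: (0.3800, 0.3000, 0.3200)
After 2 purchases: (0.3364, 0.3344, 0.3292)
After 3 purchases: (0.3331, 0.3401, 0.3268)
P(in Brand A after 3 purchases) = 0.3331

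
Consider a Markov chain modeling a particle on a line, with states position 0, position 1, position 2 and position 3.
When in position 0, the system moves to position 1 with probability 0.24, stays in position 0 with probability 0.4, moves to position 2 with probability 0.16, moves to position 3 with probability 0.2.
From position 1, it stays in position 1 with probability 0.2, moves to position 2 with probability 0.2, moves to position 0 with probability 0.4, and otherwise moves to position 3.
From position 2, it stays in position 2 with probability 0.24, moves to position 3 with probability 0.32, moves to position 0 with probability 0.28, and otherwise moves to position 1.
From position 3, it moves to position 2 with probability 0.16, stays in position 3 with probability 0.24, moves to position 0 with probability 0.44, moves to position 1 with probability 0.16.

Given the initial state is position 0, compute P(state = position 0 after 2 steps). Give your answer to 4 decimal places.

0.3888

Propagate the distribution vector 2 steps from position 0.
After 0 steps: (1.0000, 0.0000, 0.0000, 0.0000)
After 1 step: (0.4000, 0.2400, 0.1600, 0.2000)
After 2 steps: (0.3888, 0.2016, 0.1824, 0.2272)
P(in position 0 after 2 steps) = 0.3888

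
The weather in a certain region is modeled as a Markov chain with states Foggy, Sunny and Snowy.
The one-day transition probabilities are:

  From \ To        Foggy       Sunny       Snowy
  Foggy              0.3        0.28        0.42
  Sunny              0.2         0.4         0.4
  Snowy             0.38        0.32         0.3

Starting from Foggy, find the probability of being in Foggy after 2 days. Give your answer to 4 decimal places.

0.3056

Sum over the intermediate state after 1 day:
P = P(Foggy→Foggy)·P(Foggy→Foggy) + P(Foggy→Sunny)·P(Sunny→Foggy) + P(Foggy→Snowy)·P(Snowy→Foggy)
  = 0.3×0.3 + 0.28×0.2 + 0.42×0.38
  = 0.0900 + 0.0560 + 0.1596 = 0.3056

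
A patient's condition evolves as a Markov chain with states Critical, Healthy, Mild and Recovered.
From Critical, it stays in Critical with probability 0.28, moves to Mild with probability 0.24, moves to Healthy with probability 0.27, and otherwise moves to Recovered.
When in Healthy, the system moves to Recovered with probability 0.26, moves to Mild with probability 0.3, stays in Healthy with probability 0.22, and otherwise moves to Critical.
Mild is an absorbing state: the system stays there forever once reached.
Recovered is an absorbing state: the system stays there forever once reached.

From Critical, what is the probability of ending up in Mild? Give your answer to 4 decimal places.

Let h(s) be the probability of absorption at Mild starting from transient state s. Then h(Mild) = 1 and h(Recovered) = 0. By first-step analysis:
h(Critical) = 0.28·h(Critical) + 0.27·h(Healthy) + 0.24·1 + 0.21·0
h(Healthy) = 0.22·h(Critical) + 0.22·h(Healthy) + 0.3·1 + 0.26·0
Solving: h(Critical) = 0.5341, h(Healthy) = 0.5352.
Starting from Critical, the probability is 0.5341.

0.5341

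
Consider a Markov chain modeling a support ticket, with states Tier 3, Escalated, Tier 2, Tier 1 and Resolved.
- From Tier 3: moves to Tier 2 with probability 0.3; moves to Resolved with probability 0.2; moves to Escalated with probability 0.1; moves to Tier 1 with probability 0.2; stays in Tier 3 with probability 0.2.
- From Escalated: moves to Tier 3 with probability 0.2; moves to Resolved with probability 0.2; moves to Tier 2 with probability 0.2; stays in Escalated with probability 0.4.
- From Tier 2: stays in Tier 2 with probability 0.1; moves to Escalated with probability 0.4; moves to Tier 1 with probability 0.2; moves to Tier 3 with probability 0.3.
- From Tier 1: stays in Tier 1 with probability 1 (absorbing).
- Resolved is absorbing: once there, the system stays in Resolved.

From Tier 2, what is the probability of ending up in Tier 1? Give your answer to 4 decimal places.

Let h(s) be the probability of absorption at Tier 1 starting from transient state s. Then h(Tier 1) = 1 and h(Resolved) = 0. By first-step analysis:
h(Tier 3) = 0.2·h(Tier 3) + 0.1·h(Escalated) + 0.3·h(Tier 2) + 0.2·1 + 0.2·0
h(Escalated) = 0.2·h(Tier 3) + 0.4·h(Escalated) + 0.2·h(Tier 2) + 0.2·0
h(Tier 2) = 0.3·h(Tier 3) + 0.4·h(Escalated) + 0.1·h(Tier 2) + 0.2·1
Solving: h(Tier 3) = 0.4962, h(Escalated) = 0.3459, h(Tier 2) = 0.5414.
Starting from Tier 2, the probability is 0.5414.

0.5414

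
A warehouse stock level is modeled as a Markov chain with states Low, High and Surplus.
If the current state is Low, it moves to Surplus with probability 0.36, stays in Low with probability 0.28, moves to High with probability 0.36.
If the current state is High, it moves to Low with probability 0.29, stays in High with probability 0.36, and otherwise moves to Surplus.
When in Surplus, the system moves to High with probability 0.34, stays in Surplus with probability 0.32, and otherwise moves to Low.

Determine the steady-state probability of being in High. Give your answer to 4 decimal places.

0.3531

Let the stationary distribution be π with π = πP and π_1 + π_2 + π_3 = 1.
π_1 = 0.28·π_1 + 0.29·π_2 + 0.34·π_3
π_2 = 0.36·π_1 + 0.36·π_2 + 0.34·π_3
Solving with the normalization constraint gives π = (0.3041, 0.3531, 0.3428).
So the stationary probability of High is 0.3531.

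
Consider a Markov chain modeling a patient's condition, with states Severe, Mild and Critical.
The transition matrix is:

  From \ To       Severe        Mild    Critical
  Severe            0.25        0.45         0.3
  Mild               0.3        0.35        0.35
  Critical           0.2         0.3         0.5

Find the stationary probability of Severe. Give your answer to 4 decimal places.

0.2479

Let the stationary distribution be π with π = πP and π_1 + π_2 + π_3 = 1.
π_1 = 0.25·π_1 + 0.3·π_2 + 0.2·π_3
π_2 = 0.45·π_1 + 0.35·π_2 + 0.3·π_3
Solving with the normalization constraint gives π = (0.2479, 0.3549, 0.3972).
So the stationary probability of Severe is 0.2479.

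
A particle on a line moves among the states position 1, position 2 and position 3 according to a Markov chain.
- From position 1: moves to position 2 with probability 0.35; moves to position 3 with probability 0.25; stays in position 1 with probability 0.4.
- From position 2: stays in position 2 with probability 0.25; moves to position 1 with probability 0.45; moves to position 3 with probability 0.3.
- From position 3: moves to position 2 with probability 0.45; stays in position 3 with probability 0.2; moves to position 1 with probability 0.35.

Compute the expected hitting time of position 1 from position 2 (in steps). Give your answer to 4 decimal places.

2.3656

Let t(s) be the expected number of steps to first reach position 1 from state s, with t(position 1) = 0. Conditioning on the first step:
t(position 2) = 1 + 0.25·t(position 2) + 0.3·t(position 3)
t(position 3) = 1 + 0.45·t(position 2) + 0.2·t(position 3)
Solving: t(position 2) = 2.3656, t(position 3) = 2.5806.
Expected steps from position 2 to position 1: 2.3656.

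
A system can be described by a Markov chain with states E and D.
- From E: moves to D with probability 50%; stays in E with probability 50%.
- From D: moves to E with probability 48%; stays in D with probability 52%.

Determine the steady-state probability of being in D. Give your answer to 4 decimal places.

Let the stationary distribution be π with π = πP and π_1 + π_2 = 1.
π_1 = 0.5·π_1 + 0.48·π_2
Solving with the normalization constraint gives π = (0.4898, 0.5102).
So the stationary probability of D is 0.5102.

0.5102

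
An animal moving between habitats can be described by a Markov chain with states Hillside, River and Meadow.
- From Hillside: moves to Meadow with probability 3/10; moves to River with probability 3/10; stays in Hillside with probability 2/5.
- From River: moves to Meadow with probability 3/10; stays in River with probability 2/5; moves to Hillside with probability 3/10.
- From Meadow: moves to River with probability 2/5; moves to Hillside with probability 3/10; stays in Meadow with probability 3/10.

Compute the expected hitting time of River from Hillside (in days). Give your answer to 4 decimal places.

3.0303

Let t(s) be the expected number of days to first reach River from state s, with t(River) = 0. Conditioning on the first day:
t(Hillside) = 1 + 0.4·t(Hillside) + 0.3·t(Meadow)
t(Meadow) = 1 + 0.3·t(Hillside) + 0.3·t(Meadow)
Solving: t(Hillside) = 3.0303, t(Meadow) = 2.7273.
Expected days from Hillside to River: 3.0303.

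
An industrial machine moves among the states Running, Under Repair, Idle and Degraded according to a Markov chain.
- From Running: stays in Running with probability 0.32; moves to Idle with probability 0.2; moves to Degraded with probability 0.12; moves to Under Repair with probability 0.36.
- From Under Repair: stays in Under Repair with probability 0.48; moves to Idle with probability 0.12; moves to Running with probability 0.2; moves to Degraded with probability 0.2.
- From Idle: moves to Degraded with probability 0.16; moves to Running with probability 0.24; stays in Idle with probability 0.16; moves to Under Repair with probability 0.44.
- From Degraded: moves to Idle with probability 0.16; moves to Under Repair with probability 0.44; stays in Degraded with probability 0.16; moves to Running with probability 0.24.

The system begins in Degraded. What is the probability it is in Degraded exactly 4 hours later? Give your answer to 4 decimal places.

Propagate the distribution vector 4 hours from Degraded.
After 0 hours: (0.0000, 0.0000, 0.0000, 1.0000)
After 1 hour: (0.2400, 0.4400, 0.1600, 0.1600)
After 2 hours: (0.2416, 0.4384, 0.1520, 0.1680)
After 3 hours: (0.2418, 0.4382, 0.1521, 0.1679)
After 4 hours: (0.2418, 0.4382, 0.1521, 0.1679)
P(in Degraded after 4 hours) = 0.1679

0.1679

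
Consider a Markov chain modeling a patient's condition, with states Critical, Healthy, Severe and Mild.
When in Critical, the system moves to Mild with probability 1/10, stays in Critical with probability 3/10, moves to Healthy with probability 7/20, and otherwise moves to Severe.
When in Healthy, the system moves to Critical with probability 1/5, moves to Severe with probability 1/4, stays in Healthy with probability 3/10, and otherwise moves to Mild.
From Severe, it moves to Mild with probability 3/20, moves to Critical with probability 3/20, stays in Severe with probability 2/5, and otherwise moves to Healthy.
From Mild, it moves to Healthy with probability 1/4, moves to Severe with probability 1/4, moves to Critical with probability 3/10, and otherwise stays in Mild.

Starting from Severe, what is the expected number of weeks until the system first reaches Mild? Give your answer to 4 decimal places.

Let t(s) be the expected number of weeks to first reach Mild from state s, with t(Mild) = 0. Conditioning on the first week:
t(Critical) = 1 + 0.3·t(Critical) + 0.35·t(Healthy) + 0.25·t(Severe)
t(Healthy) = 1 + 0.2·t(Critical) + 0.3·t(Healthy) + 0.25·t(Severe)
t(Severe) = 1 + 0.15·t(Critical) + 0.3·t(Healthy) + 0.4·t(Severe)
Solving: t(Critical) = 6.1499, t(Healthy) = 5.2713, t(Severe) = 5.8398.
Expected weeks from Severe to Mild: 5.8398.

5.8398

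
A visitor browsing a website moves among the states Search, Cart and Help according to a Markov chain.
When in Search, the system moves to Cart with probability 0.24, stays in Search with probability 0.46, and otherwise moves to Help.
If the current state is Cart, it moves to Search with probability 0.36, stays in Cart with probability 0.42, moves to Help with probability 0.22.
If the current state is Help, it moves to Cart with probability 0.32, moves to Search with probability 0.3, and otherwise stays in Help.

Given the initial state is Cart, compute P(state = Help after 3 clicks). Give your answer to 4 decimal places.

0.2961

Propagate the distribution vector 3 clicks from Cart.
After 0 clicks: (0.0000, 1.0000, 0.0000)
After 1 click: (0.3600, 0.4200, 0.2200)
After 2 clicks: (0.3828, 0.3332, 0.2840)
After 3 clicks: (0.3812, 0.3227, 0.2961)
P(in Help after 3 clicks) = 0.2961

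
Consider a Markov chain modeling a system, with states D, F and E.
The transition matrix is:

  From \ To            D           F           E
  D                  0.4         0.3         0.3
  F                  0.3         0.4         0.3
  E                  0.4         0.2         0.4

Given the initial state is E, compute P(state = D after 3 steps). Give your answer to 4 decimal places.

Propagate the distribution vector 3 steps from E.
After 0 steps: (0.0000, 0.0000, 1.0000)
After 1 step: (0.4000, 0.2000, 0.4000)
After 2 steps: (0.3800, 0.2800, 0.3400)
After 3 steps: (0.3720, 0.2940, 0.3340)
P(in D after 3 steps) = 0.3720

0.3720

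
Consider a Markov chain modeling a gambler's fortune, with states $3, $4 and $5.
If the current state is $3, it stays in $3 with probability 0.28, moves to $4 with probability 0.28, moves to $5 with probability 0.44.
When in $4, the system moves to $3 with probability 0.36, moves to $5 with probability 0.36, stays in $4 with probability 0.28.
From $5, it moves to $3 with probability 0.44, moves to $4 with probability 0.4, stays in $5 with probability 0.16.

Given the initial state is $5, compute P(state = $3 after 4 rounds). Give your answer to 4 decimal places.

0.3562

Propagate the distribution vector 4 rounds from $5.
After 0 rounds: (0.0000, 0.0000, 1.0000)
After 1 round: (0.4400, 0.4000, 0.1600)
After 2 rounds: (0.3376, 0.2992, 0.3632)
After 3 rounds: (0.3620, 0.3236, 0.3144)
After 4 rounds: (0.3562, 0.3177, 0.3261)
P(in $3 after 4 rounds) = 0.3562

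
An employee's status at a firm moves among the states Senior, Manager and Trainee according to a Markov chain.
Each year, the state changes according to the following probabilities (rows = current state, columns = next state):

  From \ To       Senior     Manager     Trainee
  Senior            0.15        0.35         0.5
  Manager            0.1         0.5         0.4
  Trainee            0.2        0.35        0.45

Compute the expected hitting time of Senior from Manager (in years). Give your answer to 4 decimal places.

Let t(s) be the expected number of years to first reach Senior from state s, with t(Senior) = 0. Conditioning on the first year:
t(Manager) = 1 + 0.5·t(Manager) + 0.4·t(Trainee)
t(Trainee) = 1 + 0.35·t(Manager) + 0.45·t(Trainee)
Solving: t(Manager) = 7.0370, t(Trainee) = 6.2963.
Expected years from Manager to Senior: 7.0370.

7.0370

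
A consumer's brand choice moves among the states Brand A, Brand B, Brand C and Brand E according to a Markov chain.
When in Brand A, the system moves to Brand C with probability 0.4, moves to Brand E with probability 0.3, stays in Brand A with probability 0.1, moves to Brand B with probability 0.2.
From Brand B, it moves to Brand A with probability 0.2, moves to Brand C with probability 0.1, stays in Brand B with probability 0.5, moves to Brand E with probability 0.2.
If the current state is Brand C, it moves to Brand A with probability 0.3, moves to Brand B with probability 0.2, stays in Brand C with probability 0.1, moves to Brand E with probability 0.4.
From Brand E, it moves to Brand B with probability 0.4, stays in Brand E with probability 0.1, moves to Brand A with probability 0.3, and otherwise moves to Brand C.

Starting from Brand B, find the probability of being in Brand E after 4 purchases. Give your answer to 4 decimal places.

Propagate the distribution vector 4 purchases from Brand B.
After 0 purchases: (0.0000, 1.0000, 0.0000, 0.0000)
After 1 purchase: (0.2000, 0.5000, 0.1000, 0.2000)
After 2 purchases: (0.2100, 0.3900, 0.1800, 0.2200)
After 3 purchases: (0.2190, 0.3610, 0.1850, 0.2350)
After 4 purchases: (0.2201, 0.3553, 0.1892, 0.2354)
P(in Brand E after 4 purchases) = 0.2354

0.2354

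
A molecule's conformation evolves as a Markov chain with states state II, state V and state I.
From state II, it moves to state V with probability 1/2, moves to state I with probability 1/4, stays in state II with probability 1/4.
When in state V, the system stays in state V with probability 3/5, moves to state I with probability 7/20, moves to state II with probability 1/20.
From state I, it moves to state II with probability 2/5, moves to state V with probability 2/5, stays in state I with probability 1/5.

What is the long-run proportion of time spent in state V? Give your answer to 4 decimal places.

Let the stationary distribution be π with π = πP and π_1 + π_2 + π_3 = 1.
π_1 = 0.25·π_1 + 0.05·π_2 + 0.4·π_3
π_2 = 0.5·π_1 + 0.6·π_2 + 0.4·π_3
Solving with the normalization constraint gives π = (0.1885, 0.5236, 0.2880).
So the stationary probability of state V is 0.5236.

0.5236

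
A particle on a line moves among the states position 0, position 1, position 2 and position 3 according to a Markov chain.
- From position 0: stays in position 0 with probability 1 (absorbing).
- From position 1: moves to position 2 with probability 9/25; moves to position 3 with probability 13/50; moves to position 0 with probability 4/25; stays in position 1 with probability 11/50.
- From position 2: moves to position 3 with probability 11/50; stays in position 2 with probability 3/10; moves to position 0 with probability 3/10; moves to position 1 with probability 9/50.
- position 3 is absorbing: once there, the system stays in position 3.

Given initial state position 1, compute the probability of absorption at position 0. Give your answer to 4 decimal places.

Let h(s) be the probability of absorption at position 0 starting from transient state s. Then h(position 0) = 1 and h(position 3) = 0. By first-step analysis:
h(position 1) = 0.16·1 + 0.22·h(position 1) + 0.36·h(position 2) + 0.26·0
h(position 2) = 0.3·1 + 0.18·h(position 1) + 0.3·h(position 2) + 0.22·0
Solving: h(position 1) = 0.4572, h(position 2) = 0.5461.
Starting from position 1, the probability is 0.4572.

0.4572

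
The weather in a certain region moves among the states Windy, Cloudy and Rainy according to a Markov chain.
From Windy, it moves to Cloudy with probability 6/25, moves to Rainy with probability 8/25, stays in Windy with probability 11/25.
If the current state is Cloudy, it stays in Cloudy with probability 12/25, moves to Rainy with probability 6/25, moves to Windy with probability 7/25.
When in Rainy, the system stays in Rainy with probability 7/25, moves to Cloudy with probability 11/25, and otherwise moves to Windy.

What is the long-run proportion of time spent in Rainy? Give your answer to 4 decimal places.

Let the stationary distribution be π with π = πP and π_1 + π_2 + π_3 = 1.
π_1 = 0.44·π_1 + 0.28·π_2 + 0.28·π_3
π_2 = 0.24·π_1 + 0.48·π_2 + 0.44·π_3
Solving with the normalization constraint gives π = (0.3333, 0.3889, 0.2778).
So the stationary probability of Rainy is 0.2778.

0.2778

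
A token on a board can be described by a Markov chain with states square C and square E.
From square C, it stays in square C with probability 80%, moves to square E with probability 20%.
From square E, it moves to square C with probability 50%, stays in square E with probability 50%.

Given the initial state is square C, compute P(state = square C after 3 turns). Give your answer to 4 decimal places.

0.7220

Propagate the distribution vector 3 turns from square C.
After 0 turns: (1.0000, 0.0000)
After 1 turn: (0.8000, 0.2000)
After 2 turns: (0.7400, 0.2600)
After 3 turns: (0.7220, 0.2780)
P(in square C after 3 turns) = 0.7220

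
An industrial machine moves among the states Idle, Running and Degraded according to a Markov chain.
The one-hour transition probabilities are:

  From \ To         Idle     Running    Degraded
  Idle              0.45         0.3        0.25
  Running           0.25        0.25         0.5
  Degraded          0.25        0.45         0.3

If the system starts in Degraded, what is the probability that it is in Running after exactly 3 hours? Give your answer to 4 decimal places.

0.3405

Propagate the distribution vector 3 hours from Degraded.
After 0 hours: (0.0000, 0.0000, 1.0000)
After 1 hour: (0.2500, 0.4500, 0.3000)
After 2 hours: (0.3000, 0.3225, 0.3775)
After 3 hours: (0.3100, 0.3405, 0.3495)
P(in Running after 3 hours) = 0.3405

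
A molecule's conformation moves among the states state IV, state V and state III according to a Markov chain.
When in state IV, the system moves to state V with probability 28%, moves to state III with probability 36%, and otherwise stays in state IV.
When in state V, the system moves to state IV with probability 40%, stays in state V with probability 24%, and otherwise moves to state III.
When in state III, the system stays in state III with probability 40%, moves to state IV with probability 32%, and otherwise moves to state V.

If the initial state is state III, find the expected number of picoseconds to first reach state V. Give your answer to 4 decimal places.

Let t(s) be the expected number of picoseconds to first reach state V from state s, with t(state V) = 0. Conditioning on the first picosecond:
t(state IV) = 1 + 0.36·t(state IV) + 0.36·t(state III)
t(state III) = 1 + 0.32·t(state IV) + 0.4·t(state III)
Solving: t(state IV) = 3.5714, t(state III) = 3.5714.
Expected picoseconds from state III to state V: 3.5714.

3.5714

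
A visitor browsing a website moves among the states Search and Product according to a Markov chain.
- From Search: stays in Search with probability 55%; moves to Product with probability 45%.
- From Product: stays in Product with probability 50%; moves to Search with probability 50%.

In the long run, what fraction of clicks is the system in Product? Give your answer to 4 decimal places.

0.4737

Let the stationary distribution be π with π = πP and π_1 + π_2 = 1.
π_1 = 0.55·π_1 + 0.5·π_2
Solving with the normalization constraint gives π = (0.5263, 0.4737).
So the stationary probability of Product is 0.4737.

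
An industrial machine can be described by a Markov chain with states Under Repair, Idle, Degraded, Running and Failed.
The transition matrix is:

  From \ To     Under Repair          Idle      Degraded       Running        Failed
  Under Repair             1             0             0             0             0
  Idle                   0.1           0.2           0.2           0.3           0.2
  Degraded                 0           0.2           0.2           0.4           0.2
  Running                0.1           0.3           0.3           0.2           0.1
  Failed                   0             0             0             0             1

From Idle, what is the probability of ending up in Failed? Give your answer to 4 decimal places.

0.6889

Let h(s) be the probability of absorption at Failed starting from transient state s. Then h(Failed) = 1 and h(Under Repair) = 0. By first-step analysis:
h(Idle) = 0.1·0 + 0.2·h(Idle) + 0.2·h(Degraded) + 0.3·h(Running) + 0.2·1
h(Degraded) = 0.2·h(Idle) + 0.2·h(Degraded) + 0.4·h(Running) + 0.2·1
h(Running) = 0.1·0 + 0.3·h(Idle) + 0.3·h(Degraded) + 0.2·h(Running) + 0.1·1
Solving: h(Idle) = 0.6889, h(Degraded) = 0.7556, h(Running) = 0.6667.
Starting from Idle, the probability is 0.6889.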